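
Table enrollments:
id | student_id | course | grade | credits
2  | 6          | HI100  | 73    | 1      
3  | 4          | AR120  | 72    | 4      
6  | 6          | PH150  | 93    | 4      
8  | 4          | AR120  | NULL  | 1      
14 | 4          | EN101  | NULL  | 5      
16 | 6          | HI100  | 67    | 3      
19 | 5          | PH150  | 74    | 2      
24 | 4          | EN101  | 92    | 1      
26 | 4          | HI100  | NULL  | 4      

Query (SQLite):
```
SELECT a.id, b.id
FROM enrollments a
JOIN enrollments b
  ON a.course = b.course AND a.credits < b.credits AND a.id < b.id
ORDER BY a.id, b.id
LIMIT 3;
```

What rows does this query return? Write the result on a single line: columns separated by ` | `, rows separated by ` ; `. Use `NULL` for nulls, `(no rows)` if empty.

Pairs (a,b) with same course, a.credits < b.credits, a.id < b.id.
course groups: AR120:{3,8} EN101:{14,24} HI100:{2,16,26} PH150:{6,19}
Ordered by (a.id, b.id); first 3.

2 | 16 ; 2 | 26 ; 16 | 26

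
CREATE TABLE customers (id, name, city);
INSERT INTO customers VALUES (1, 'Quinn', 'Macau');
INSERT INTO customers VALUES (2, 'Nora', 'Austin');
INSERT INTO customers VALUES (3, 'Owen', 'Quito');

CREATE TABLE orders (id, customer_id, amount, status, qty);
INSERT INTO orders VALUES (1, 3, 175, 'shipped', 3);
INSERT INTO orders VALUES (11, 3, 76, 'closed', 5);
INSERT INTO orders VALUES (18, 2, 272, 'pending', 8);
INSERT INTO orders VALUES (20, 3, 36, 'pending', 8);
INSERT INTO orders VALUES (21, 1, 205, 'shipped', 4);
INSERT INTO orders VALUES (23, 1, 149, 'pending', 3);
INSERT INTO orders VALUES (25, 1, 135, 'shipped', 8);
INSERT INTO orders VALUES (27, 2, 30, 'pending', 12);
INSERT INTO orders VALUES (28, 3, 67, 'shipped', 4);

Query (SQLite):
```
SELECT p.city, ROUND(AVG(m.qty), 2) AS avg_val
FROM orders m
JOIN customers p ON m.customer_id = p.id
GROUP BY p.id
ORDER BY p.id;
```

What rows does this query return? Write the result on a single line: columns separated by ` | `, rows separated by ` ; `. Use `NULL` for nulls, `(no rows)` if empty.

Join each orders row to its customers via customer_id.
Group joined rows by customers.id; compute ROUND(AVG(m.qty), 2) per group.
  1: ids {21, 23, 25} → ROUND(AVG(m.qty), 2)=5
  2: ids {18, 27} → ROUND(AVG(m.qty), 2)=10
  3: ids {1, 11, 20, 28} → ROUND(AVG(m.qty), 2)=5

Macau | 5 ; Austin | 10 ; Quito | 5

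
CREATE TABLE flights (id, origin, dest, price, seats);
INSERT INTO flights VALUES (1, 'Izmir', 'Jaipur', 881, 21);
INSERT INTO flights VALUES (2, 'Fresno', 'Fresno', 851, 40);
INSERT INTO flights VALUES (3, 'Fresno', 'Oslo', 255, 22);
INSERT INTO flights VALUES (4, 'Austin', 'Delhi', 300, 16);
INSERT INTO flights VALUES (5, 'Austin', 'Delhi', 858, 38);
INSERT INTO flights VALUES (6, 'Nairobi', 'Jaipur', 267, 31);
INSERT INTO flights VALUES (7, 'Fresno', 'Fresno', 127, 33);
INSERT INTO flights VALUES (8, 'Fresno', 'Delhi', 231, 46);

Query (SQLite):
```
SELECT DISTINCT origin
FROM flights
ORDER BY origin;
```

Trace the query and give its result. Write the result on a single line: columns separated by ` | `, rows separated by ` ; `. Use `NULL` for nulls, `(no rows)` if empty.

Collect distinct origin values from flights.

Austin ; Fresno ; Izmir ; Nairobi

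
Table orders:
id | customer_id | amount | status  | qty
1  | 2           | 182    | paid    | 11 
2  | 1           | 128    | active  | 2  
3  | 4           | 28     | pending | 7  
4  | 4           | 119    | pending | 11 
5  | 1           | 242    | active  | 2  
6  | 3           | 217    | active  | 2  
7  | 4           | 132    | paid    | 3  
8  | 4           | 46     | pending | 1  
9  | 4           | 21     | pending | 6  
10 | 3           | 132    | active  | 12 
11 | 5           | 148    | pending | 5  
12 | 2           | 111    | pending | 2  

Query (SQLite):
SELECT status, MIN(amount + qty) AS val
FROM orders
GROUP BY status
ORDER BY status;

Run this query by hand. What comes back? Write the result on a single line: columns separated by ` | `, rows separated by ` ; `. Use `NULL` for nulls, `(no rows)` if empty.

For each row compute amount + qty.
Group by status; take MIN of the expression per group.
  active: ids {2, 5, 6, 10} → MIN(amount + qty)=130
  paid: ids {1, 7} → MIN(amount + qty)=135
  pending: ids {3, 4, 8, 9, 11, 12} → MIN(amount + qty)=27

active | 130 ; paid | 135 ; pending | 27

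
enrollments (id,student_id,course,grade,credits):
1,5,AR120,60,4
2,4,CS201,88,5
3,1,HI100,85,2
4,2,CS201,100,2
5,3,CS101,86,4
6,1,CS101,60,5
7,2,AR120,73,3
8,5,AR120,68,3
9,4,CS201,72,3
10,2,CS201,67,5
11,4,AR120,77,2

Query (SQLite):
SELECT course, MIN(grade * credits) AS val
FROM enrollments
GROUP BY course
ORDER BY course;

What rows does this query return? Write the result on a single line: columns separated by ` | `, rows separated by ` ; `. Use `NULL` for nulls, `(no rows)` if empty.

For each row compute grade * credits.
Group by course; take MIN of the expression per group.
  AR120: ids {1, 7, 8, 11} → MIN(grade * credits)=154
  CS101: ids {5, 6} → MIN(grade * credits)=300
  CS201: ids {2, 4, 9, 10} → MIN(grade * credits)=200
  HI100: ids {3} → MIN(grade * credits)=170

AR120 | 154 ; CS101 | 300 ; CS201 | 200 ; HI100 | 170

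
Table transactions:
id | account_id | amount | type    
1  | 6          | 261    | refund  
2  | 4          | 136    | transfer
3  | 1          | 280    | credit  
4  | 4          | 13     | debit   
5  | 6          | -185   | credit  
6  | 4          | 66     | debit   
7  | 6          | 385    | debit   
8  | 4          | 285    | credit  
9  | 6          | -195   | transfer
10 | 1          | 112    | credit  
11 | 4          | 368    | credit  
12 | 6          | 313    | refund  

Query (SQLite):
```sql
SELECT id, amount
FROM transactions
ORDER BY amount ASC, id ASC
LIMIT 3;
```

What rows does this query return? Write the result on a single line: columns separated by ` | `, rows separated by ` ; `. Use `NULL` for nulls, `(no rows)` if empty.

9 | -195 ; 5 | -185 ; 4 | 13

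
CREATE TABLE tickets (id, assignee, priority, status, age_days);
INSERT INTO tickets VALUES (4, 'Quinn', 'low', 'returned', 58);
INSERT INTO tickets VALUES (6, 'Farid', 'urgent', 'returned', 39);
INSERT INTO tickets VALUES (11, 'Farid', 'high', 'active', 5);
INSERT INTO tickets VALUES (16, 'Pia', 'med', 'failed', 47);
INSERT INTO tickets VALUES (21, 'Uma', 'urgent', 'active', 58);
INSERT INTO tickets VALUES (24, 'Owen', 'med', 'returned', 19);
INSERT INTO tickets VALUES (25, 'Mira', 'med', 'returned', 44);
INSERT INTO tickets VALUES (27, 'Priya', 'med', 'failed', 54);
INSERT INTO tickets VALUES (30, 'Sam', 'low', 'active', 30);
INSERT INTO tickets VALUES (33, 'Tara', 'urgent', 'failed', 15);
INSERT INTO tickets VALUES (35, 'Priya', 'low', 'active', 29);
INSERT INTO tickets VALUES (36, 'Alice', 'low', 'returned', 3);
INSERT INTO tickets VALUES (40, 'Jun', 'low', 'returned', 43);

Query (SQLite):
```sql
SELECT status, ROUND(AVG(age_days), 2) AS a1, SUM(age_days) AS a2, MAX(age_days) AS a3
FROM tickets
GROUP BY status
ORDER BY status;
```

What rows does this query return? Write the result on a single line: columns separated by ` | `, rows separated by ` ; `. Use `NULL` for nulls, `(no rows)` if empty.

active | 30.5 | 122 | 58 ; failed | 38.67 | 116 | 54 ; returned | 34.33 | 206 | 58

Group tickets by status.
Per group compute: ROUND(AVG(age_days), 2), SUM(age_days), MAX(age_days).
  active: ids {11, 21, 30, 35} → ROUND(AVG(age_days), 2)=30.5, SUM(age_days)=122, MAX(age_days)=58
  failed: ids {16, 27, 33} → ROUND(AVG(age_days), 2)=38.67, SUM(age_days)=116, MAX(age_days)=54
  returned: ids {4, 6, 24, 25, 36, 40} → ROUND(AVG(age_days), 2)=34.33, SUM(age_days)=206, MAX(age_days)=58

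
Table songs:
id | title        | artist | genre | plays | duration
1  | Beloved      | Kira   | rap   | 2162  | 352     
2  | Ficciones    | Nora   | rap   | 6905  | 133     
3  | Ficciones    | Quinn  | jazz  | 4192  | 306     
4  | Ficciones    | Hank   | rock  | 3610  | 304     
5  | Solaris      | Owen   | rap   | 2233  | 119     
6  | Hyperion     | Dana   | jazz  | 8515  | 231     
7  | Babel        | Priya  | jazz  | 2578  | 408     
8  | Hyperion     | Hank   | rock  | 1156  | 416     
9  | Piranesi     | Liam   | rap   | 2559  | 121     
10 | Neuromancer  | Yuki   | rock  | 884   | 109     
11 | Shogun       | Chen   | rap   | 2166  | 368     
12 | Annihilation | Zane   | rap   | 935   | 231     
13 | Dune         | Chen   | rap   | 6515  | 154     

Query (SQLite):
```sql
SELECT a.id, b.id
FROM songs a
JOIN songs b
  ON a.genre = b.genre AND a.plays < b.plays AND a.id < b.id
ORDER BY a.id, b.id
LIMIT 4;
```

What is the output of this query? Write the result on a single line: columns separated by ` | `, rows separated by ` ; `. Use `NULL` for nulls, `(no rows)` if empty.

1 | 2 ; 1 | 5 ; 1 | 9 ; 1 | 11

Pairs (a,b) with same genre, a.plays < b.plays, a.id < b.id.
genre groups: jazz:{3,6,7} rap:{1,2,5,9,11,12,13} rock:{4,8,10}
Ordered by (a.id, b.id); first 4.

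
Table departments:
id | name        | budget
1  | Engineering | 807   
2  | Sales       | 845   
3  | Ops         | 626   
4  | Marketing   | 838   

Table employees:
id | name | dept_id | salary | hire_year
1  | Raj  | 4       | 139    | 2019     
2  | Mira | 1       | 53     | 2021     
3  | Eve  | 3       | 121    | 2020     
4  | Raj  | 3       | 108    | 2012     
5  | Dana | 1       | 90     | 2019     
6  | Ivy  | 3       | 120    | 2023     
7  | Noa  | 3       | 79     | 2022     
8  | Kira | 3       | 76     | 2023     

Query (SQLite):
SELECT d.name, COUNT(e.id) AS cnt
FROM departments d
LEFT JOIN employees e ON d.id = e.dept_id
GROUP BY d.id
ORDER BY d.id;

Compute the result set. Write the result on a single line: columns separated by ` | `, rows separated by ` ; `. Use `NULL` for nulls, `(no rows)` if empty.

Engineering | 2 ; Sales | 0 ; Ops | 5 ; Marketing | 1

LEFT JOIN keeps every departments row; unmatched ones get NULL for employees columns.
Group by departments.id and compute COUNT(e.id). COUNT(col) of an all-NULL group is 0.
  1: ids {2, 5} → COUNT(e.id)=2
  2: ids {—} → COUNT(e.id)=0
  3: ids {3, 4, 6, 7, 8} → COUNT(e.id)=5
  4: ids {1} → COUNT(e.id)=1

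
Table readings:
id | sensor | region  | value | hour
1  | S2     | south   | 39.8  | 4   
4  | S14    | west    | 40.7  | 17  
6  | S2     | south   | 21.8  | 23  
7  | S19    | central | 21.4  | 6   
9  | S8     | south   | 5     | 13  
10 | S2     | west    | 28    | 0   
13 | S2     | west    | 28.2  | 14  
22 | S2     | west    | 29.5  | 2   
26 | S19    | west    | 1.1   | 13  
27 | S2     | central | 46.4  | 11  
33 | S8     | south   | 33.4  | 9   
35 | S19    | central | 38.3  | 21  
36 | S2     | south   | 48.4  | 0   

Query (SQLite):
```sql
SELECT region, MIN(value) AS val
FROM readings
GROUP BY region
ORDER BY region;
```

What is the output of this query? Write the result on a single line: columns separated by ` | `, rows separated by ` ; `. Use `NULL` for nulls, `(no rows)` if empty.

central | 21.4 ; south | 5 ; west | 1.1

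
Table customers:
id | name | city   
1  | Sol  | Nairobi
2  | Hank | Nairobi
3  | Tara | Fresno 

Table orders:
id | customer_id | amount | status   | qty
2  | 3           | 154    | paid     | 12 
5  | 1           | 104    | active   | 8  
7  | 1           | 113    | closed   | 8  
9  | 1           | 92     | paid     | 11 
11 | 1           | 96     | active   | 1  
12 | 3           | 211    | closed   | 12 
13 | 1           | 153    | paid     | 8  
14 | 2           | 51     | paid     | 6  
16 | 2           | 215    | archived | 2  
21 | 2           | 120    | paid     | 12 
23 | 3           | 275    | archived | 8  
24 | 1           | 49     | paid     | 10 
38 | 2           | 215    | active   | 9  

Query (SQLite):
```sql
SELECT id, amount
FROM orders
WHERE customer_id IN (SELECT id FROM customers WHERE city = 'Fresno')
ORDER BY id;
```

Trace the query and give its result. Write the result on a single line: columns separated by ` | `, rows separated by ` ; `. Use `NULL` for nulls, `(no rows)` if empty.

Inner query: customers.id where city = 'Fresno'.
Outer: keep orders rows whose customer_id is in that set.
Inner query → {3}

2 | 154 ; 12 | 211 ; 23 | 275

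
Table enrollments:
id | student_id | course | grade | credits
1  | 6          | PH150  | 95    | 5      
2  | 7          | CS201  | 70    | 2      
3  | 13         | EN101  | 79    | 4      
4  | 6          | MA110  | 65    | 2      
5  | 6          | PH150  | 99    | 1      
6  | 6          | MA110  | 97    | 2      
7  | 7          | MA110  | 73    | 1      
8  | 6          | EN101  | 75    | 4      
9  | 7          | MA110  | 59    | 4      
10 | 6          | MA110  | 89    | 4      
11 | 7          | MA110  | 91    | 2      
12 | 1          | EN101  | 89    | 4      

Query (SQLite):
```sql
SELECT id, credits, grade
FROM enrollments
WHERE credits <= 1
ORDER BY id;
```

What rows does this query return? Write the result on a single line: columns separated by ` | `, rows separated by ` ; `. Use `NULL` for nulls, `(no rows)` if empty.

5 | 1 | 99 ; 7 | 1 | 73

credits <= 1: ids {5, 7}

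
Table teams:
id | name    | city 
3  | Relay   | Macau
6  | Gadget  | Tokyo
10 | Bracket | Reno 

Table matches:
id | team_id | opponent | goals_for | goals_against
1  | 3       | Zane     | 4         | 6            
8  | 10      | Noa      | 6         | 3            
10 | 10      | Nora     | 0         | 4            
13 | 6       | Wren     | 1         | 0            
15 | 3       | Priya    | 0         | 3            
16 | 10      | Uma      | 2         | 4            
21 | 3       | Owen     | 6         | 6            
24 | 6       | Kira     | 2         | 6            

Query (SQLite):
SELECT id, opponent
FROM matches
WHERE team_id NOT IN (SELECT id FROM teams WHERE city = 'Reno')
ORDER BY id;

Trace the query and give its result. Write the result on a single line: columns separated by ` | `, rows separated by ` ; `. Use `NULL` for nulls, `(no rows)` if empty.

Inner query: teams.id where city = 'Reno'.
Outer: keep matches rows whose team_id is not in that set.
Inner query → {10}

1 | Zane ; 13 | Wren ; 15 | Priya ; 21 | Owen ; 24 | Kira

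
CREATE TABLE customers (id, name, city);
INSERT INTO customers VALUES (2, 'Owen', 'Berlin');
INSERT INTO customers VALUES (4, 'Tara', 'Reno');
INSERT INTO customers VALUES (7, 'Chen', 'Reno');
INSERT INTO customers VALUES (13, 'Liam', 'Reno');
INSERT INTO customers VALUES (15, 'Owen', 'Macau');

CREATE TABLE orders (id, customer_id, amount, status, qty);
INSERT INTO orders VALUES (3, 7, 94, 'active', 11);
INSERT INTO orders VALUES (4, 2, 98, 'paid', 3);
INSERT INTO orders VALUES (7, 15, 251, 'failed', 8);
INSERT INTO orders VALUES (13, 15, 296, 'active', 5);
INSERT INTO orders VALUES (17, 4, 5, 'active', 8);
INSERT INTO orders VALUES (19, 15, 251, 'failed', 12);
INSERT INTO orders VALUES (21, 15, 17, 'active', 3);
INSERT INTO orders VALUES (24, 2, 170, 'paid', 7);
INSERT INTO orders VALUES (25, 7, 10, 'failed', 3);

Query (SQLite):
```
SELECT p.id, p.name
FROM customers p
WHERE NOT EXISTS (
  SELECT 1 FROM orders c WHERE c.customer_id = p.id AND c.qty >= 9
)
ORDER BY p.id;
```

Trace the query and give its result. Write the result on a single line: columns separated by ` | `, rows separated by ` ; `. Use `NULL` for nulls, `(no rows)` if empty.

For each customers row, check whether any orders with matching customer_id has qty >= 9.
Keep rows where that is false.

2 | Owen ; 4 | Tara ; 13 | Liam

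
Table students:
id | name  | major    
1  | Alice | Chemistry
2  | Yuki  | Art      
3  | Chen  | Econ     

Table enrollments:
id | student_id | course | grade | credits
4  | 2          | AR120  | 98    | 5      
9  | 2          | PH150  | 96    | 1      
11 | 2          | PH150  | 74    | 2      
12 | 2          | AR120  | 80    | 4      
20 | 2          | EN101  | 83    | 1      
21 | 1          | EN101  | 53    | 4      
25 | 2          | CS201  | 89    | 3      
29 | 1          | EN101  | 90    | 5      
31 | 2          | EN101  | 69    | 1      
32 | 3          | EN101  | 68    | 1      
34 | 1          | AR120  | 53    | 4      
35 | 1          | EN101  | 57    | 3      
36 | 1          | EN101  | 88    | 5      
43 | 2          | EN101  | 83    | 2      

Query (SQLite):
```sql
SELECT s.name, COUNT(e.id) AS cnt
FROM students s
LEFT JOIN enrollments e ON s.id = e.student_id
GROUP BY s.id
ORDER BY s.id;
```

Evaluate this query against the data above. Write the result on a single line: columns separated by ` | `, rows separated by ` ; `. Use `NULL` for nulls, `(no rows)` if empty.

Alice | 5 ; Yuki | 8 ; Chen | 1

LEFT JOIN keeps every students row; unmatched ones get NULL for enrollments columns.
Group by students.id and compute COUNT(e.id). COUNT(col) of an all-NULL group is 0.
  1: ids {21, 29, 34, 35, 36} → COUNT(e.id)=5
  2: ids {4, 9, 11, 12, 20, 25, 31, 43} → COUNT(e.id)=8
  3: ids {32} → COUNT(e.id)=1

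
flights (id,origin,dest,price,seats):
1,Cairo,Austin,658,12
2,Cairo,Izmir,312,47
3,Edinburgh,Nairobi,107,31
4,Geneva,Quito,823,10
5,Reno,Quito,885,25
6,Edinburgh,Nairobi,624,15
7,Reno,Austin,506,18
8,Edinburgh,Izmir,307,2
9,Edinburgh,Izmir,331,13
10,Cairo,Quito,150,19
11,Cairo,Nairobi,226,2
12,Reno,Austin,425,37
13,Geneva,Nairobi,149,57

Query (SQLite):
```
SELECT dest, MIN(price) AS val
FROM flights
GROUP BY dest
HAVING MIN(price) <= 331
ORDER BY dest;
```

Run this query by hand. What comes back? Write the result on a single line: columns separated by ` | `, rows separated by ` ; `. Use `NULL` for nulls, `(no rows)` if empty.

Partition flights by dest; compute MIN(price) within each group.
HAVING: keep groups where MIN(price) <= 331.
  Austin: ids {1, 7, 12} → MIN(price)=425
  Izmir: ids {2, 8, 9} → MIN(price)=307
  Nairobi: ids {3, 6, 11, 13} → MIN(price)=107
  Quito: ids {4, 5, 10} → MIN(price)=150

Izmir | 307 ; Nairobi | 107 ; Quito | 150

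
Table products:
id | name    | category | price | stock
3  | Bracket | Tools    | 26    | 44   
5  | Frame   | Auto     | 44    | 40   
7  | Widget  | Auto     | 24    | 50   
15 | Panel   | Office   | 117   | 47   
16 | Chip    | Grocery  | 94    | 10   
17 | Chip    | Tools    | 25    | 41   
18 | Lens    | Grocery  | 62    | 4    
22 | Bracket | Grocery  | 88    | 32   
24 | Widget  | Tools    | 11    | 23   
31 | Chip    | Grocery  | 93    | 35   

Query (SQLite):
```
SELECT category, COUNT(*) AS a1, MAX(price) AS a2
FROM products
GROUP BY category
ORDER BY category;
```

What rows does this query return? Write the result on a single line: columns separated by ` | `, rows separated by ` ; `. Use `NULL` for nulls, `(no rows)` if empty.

Group products by category.
Per group compute: COUNT(*), MAX(price).
  Auto: ids {5, 7} → COUNT(*)=2, MAX(price)=44
  Grocery: ids {16, 18, 22, 31} → COUNT(*)=4, MAX(price)=94
  Office: ids {15} → COUNT(*)=1, MAX(price)=117
  Tools: ids {3, 17, 24} → COUNT(*)=3, MAX(price)=26

Auto | 2 | 44 ; Grocery | 4 | 94 ; Office | 1 | 117 ; Tools | 3 | 26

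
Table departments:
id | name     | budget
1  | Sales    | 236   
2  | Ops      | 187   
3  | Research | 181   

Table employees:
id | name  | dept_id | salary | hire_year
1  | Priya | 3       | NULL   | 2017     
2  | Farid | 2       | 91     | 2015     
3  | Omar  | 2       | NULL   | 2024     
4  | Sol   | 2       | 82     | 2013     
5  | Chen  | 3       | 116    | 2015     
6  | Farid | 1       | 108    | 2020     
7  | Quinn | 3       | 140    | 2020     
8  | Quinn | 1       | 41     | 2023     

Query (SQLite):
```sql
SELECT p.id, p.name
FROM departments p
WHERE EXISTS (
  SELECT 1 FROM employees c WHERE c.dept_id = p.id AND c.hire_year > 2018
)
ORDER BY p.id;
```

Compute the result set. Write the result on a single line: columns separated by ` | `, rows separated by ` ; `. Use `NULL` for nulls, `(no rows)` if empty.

1 | Sales ; 2 | Ops ; 3 | Research

For each departments row, check whether any employees with matching dept_id has hire_year > 2018.
Keep rows where that is true.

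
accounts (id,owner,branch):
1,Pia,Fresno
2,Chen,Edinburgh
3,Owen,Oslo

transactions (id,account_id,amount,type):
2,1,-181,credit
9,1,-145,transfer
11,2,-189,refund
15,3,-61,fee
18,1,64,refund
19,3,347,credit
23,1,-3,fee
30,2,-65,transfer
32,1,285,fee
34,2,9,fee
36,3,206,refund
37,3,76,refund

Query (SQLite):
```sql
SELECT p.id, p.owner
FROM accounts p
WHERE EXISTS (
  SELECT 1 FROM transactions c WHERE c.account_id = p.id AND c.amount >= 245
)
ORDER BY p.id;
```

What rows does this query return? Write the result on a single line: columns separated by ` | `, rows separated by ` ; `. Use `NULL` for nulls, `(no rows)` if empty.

1 | Pia ; 3 | Owen

For each accounts row, check whether any transactions with matching account_id has amount >= 245.
Keep rows where that is true.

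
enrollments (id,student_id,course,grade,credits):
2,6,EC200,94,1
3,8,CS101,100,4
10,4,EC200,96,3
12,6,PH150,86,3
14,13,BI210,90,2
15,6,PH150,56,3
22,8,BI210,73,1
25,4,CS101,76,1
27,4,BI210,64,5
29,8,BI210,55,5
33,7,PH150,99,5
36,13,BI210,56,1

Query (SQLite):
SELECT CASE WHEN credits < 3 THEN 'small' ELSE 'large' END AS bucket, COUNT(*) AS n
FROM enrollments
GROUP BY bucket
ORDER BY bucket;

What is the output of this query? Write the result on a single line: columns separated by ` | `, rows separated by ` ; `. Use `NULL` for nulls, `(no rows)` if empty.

large | 7 ; small | 5

Bucket rows by credits < 3 → 'small' else 'large'; count each bucket.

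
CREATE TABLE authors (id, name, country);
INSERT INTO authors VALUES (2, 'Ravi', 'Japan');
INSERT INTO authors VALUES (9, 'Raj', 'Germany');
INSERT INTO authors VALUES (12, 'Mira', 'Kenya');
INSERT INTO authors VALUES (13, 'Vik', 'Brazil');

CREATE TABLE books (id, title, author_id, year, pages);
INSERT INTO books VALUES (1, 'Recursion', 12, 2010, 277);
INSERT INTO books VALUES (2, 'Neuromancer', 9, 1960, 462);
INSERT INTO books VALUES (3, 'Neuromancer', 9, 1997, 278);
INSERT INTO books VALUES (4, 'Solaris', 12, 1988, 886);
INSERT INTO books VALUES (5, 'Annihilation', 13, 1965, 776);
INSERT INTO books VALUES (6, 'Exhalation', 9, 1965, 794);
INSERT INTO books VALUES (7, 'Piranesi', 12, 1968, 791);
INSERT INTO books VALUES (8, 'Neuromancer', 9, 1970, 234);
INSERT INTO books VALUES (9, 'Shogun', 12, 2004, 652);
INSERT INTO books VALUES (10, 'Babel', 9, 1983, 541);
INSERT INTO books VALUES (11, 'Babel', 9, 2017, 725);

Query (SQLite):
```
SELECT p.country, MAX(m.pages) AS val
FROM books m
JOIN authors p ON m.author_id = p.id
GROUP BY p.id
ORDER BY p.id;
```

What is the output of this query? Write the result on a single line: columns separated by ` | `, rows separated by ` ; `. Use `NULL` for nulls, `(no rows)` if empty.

Germany | 794 ; Kenya | 886 ; Brazil | 776

Join each books row to its authors via author_id.
Group joined rows by authors.id; compute MAX(m.pages) per group.
  9: ids {2, 3, 6, 8, 10, 11} → MAX(m.pages)=794
  12: ids {1, 4, 7, 9} → MAX(m.pages)=886
  13: ids {5} → MAX(m.pages)=776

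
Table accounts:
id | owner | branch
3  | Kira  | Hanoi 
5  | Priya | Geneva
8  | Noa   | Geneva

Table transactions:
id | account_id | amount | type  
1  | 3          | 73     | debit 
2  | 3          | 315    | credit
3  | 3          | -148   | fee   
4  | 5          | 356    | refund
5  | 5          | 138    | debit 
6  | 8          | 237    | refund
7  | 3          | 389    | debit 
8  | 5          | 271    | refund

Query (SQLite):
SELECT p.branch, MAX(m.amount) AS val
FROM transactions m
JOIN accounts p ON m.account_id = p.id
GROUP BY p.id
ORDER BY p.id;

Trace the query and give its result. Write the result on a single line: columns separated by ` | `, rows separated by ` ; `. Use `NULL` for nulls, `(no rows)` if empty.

Join each transactions row to its accounts via account_id.
Group joined rows by accounts.id; compute MAX(m.amount) per group.
  3: ids {1, 2, 3, 7} → MAX(m.amount)=389
  5: ids {4, 5, 8} → MAX(m.amount)=356
  8: ids {6} → MAX(m.amount)=237

Hanoi | 389 ; Geneva | 356 ; Geneva | 237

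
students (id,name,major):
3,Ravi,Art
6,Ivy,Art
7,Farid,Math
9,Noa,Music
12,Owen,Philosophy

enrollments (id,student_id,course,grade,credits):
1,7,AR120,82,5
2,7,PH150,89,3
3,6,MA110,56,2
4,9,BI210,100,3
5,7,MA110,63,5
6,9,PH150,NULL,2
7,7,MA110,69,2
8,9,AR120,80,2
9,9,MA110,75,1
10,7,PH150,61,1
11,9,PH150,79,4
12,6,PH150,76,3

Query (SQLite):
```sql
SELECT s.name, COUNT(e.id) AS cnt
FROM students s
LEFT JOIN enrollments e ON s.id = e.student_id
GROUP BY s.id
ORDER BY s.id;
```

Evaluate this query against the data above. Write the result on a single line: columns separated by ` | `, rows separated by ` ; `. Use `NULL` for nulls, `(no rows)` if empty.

LEFT JOIN keeps every students row; unmatched ones get NULL for enrollments columns.
Group by students.id and compute COUNT(e.id). COUNT(col) of an all-NULL group is 0.
  3: ids {—} → COUNT(e.id)=0
  6: ids {3, 12} → COUNT(e.id)=2
  7: ids {1, 2, 5, 7, 10} → COUNT(e.id)=5
  9: ids {4, 6, 8, 9, 11} → COUNT(e.id)=5
  12: ids {—} → COUNT(e.id)=0

Ravi | 0 ; Ivy | 2 ; Farid | 5 ; Noa | 5 ; Owen | 0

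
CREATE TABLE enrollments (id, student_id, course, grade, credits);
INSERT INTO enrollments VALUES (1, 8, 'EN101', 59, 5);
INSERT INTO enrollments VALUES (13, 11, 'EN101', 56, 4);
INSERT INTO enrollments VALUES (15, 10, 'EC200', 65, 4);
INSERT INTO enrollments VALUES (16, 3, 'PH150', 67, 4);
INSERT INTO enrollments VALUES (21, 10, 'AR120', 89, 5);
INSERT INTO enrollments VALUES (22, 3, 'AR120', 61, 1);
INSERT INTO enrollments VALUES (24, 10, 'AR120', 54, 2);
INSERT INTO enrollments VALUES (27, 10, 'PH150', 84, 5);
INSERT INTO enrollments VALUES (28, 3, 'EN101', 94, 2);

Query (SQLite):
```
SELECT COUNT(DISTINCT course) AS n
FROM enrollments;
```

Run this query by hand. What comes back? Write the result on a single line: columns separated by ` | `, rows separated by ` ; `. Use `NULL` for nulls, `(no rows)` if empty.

Count distinct non-NULL course values.

4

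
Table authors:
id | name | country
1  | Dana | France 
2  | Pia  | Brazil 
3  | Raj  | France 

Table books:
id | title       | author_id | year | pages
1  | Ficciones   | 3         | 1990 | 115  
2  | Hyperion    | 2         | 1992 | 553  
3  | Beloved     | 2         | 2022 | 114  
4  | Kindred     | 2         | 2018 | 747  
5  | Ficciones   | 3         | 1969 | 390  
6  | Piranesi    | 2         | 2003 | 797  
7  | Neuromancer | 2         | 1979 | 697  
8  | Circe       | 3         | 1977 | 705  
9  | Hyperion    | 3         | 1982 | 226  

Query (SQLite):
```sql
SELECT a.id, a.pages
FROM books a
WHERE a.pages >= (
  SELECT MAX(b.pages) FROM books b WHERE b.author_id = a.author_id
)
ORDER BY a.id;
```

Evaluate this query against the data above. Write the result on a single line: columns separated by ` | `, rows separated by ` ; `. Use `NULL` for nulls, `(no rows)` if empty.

For each books row a, compute MAX(pages) over rows sharing a.author_id.
Keep row a if a.pages >= that per-group MAX.
  author_id=2: MAX(pages) = 797
  author_id=3: MAX(pages) = 705

6 | 797 ; 8 | 705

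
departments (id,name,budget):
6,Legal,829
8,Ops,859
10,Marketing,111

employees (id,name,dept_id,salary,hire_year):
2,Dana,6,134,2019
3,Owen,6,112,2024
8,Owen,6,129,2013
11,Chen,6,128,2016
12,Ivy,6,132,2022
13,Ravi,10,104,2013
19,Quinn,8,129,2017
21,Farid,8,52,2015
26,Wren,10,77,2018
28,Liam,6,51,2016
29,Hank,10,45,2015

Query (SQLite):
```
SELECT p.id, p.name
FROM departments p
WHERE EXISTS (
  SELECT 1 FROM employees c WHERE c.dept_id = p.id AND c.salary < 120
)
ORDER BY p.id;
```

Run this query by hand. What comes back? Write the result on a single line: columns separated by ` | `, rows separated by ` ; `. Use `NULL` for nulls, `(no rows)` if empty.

6 | Legal ; 8 | Ops ; 10 | Marketing

For each departments row, check whether any employees with matching dept_id has salary < 120.
Keep rows where that is true.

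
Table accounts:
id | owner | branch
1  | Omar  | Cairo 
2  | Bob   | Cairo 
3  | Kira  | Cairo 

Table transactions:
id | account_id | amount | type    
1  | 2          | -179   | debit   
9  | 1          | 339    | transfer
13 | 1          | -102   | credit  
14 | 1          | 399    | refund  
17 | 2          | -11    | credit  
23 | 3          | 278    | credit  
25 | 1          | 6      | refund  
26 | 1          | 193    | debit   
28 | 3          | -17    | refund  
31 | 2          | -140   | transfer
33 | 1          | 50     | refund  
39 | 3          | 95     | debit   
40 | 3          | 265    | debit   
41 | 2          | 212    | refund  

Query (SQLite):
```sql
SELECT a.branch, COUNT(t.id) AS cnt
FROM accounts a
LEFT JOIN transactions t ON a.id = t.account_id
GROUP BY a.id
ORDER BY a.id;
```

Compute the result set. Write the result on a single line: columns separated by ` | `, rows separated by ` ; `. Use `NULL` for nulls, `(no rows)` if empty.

Cairo | 6 ; Cairo | 4 ; Cairo | 4

LEFT JOIN keeps every accounts row; unmatched ones get NULL for transactions columns.
Group by accounts.id and compute COUNT(t.id). COUNT(col) of an all-NULL group is 0.
  1: ids {9, 13, 14, 25, 26, 33} → COUNT(t.id)=6
  2: ids {1, 17, 31, 41} → COUNT(t.id)=4
  3: ids {23, 28, 39, 40} → COUNT(t.id)=4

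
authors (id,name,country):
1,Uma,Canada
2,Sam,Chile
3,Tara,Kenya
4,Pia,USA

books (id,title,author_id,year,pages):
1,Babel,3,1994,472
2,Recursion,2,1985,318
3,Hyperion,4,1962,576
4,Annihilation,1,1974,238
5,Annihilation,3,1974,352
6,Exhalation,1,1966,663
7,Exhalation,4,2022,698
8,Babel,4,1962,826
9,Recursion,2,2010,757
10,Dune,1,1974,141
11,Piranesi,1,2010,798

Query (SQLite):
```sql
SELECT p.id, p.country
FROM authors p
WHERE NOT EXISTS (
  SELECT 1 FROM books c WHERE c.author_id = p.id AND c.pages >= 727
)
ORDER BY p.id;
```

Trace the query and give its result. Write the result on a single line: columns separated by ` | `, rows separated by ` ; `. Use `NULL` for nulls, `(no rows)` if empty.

3 | Kenya

For each authors row, check whether any books with matching author_id has pages >= 727.
Keep rows where that is false.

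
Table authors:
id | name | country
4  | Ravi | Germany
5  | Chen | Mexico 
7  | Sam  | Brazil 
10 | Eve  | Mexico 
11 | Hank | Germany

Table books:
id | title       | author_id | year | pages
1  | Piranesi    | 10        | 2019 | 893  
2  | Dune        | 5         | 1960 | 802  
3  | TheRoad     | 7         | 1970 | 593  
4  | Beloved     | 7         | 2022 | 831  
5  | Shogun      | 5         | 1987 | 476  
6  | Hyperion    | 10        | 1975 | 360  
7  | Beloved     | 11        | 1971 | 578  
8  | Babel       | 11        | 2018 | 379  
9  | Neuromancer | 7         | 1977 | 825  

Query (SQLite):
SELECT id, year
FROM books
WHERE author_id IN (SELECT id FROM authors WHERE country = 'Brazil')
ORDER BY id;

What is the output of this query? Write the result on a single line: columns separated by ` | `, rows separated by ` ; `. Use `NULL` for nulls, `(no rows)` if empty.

Inner query: authors.id where country = 'Brazil'.
Outer: keep books rows whose author_id is in that set.
Inner query → {7}

3 | 1970 ; 4 | 2022 ; 9 | 1977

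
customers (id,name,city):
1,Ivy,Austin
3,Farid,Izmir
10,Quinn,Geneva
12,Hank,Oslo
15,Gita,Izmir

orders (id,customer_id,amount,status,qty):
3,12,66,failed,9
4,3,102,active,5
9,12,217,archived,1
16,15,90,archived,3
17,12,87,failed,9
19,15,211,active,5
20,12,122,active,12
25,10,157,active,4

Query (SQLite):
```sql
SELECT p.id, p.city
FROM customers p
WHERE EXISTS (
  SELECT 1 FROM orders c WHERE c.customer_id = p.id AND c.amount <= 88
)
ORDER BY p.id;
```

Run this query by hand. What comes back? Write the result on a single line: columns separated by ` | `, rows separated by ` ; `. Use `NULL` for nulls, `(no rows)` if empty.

12 | Oslo

For each customers row, check whether any orders with matching customer_id has amount <= 88.
Keep rows where that is true.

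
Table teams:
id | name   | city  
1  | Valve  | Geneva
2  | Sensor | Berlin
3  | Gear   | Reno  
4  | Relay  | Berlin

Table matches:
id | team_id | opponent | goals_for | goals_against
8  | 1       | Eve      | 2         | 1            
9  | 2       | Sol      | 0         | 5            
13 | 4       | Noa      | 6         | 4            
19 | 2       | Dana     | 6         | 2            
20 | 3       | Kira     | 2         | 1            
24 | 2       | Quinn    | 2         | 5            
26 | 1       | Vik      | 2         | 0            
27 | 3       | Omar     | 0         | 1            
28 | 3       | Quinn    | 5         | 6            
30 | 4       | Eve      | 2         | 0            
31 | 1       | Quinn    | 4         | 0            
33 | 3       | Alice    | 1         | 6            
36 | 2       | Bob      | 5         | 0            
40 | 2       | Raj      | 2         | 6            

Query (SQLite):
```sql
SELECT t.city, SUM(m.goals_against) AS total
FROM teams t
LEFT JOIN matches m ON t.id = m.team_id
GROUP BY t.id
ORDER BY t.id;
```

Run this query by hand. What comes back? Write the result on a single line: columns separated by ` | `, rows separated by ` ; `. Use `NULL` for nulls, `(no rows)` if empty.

LEFT JOIN keeps every teams row; unmatched ones get NULL for matches columns.
Group by teams.id and compute SUM(m.goals_against). SUM over an all-NULL group is NULL.
  1: ids {8, 26, 31} → SUM(m.goals_against)=1
  2: ids {9, 19, 24, 36, 40} → SUM(m.goals_against)=18
  3: ids {20, 27, 28, 33} → SUM(m.goals_against)=14
  4: ids {13, 30} → SUM(m.goals_against)=4

Geneva | 1 ; Berlin | 18 ; Reno | 14 ; Berlin | 4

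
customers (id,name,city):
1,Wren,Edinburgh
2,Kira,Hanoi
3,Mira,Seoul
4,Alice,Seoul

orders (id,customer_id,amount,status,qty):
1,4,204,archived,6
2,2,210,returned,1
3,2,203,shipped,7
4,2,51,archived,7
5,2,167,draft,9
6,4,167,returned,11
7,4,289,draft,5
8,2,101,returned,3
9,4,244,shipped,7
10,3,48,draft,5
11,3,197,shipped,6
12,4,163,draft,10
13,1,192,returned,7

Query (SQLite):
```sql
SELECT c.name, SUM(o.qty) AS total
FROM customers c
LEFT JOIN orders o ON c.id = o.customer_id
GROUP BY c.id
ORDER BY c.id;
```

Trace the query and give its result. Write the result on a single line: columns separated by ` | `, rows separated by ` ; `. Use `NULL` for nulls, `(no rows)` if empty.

LEFT JOIN keeps every customers row; unmatched ones get NULL for orders columns.
Group by customers.id and compute SUM(o.qty). SUM over an all-NULL group is NULL.
  1: ids {13} → SUM(o.qty)=7
  2: ids {2, 3, 4, 5, 8} → SUM(o.qty)=27
  3: ids {10, 11} → SUM(o.qty)=11
  4: ids {1, 6, 7, 9, 12} → SUM(o.qty)=39

Wren | 7 ; Kira | 27 ; Mira | 11 ; Alice | 39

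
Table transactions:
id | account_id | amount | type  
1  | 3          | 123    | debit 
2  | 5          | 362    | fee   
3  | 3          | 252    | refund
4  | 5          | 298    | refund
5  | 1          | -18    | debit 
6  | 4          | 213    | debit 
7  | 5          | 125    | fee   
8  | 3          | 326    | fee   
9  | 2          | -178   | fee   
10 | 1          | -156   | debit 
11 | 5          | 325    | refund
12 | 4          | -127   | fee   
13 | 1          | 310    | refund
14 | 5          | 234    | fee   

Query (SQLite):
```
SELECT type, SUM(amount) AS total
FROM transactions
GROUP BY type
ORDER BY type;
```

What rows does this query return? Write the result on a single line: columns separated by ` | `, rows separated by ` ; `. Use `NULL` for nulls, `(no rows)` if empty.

debit | 162 ; fee | 742 ; refund | 1185

Partition transactions by type; compute SUM(amount) within each group.
  debit: ids {1, 5, 6, 10} → SUM(amount)=162
  fee: ids {2, 7, 8, 9, 12, 14} → SUM(amount)=742
  refund: ids {3, 4, 11, 13} → SUM(amount)=1185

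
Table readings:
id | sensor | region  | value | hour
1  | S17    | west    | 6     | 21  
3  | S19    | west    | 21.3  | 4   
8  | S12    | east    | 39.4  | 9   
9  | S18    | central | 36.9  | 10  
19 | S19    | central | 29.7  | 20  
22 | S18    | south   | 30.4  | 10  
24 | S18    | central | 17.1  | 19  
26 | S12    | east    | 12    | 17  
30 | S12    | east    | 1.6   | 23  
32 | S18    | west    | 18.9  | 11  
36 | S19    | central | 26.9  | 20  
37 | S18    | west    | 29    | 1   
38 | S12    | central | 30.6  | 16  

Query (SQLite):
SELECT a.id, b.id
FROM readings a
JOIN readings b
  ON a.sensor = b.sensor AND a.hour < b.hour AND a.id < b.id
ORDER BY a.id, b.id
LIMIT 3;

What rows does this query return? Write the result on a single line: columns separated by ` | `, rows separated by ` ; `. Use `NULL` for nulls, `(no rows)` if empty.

Pairs (a,b) with same sensor, a.hour < b.hour, a.id < b.id.
sensor groups: S12:{8,26,30,38} S17:{1} S18:{9,22,24,32,37} S19:{3,19,36}
Ordered by (a.id, b.id); first 3.

3 | 19 ; 3 | 36 ; 8 | 26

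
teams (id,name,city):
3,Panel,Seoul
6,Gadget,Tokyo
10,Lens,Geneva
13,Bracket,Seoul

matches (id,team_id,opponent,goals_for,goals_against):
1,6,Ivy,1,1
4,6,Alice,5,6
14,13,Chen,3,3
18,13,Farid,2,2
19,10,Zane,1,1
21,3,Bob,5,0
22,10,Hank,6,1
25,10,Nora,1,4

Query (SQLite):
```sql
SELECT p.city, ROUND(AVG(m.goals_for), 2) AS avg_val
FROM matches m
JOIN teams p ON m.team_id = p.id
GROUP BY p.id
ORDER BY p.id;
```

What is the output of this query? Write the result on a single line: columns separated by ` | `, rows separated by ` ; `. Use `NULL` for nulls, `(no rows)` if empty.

Join each matches row to its teams via team_id.
Group joined rows by teams.id; compute ROUND(AVG(m.goals_for), 2) per group.
  3: ids {21} → ROUND(AVG(m.goals_for), 2)=5
  6: ids {1, 4} → ROUND(AVG(m.goals_for), 2)=3
  10: ids {19, 22, 25} → ROUND(AVG(m.goals_for), 2)=2.67
  13: ids {14, 18} → ROUND(AVG(m.goals_for), 2)=2.5

Seoul | 5 ; Tokyo | 3 ; Geneva | 2.67 ; Seoul | 2.5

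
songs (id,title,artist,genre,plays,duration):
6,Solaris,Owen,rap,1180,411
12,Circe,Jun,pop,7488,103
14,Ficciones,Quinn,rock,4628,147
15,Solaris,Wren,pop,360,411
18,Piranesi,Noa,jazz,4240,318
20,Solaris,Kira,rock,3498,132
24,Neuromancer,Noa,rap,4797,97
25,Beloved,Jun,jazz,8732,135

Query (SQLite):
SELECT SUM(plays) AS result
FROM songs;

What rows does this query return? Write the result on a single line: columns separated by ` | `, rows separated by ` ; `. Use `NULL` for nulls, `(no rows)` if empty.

All plays values: [1180, 7488, 4628, 360, 4240, 3498, 4797, 8732].
SUM of non-NULL values = 34923.

34923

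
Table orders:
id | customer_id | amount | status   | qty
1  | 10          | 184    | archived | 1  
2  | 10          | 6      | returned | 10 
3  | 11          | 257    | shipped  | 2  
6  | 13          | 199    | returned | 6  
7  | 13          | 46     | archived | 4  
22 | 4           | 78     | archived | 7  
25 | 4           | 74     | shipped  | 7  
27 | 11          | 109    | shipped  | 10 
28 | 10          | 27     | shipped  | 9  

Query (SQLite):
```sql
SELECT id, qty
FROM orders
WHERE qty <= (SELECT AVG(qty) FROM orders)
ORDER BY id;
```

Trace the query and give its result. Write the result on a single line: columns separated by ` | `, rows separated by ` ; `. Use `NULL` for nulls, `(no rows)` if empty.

Scalar subquery: AVG(qty) over all orders rows = 6.222222 (≈; comparison uses full precision).
Keep rows where qty <= that value.

1 | 1 ; 3 | 2 ; 6 | 6 ; 7 | 4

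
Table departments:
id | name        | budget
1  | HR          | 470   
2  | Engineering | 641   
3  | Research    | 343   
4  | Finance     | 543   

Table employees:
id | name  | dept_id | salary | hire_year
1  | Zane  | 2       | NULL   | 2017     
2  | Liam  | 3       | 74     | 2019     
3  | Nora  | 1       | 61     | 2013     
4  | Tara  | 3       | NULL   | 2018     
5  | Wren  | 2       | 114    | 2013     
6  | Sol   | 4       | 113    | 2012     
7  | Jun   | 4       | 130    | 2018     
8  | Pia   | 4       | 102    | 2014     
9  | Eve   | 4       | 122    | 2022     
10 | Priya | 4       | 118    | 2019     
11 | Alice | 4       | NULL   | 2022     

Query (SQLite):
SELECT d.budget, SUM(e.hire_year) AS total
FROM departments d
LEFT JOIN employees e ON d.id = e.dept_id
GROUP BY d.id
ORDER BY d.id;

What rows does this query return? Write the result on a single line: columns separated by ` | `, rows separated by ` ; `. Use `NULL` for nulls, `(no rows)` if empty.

470 | 2013 ; 641 | 4030 ; 343 | 4037 ; 543 | 12107

LEFT JOIN keeps every departments row; unmatched ones get NULL for employees columns.
Group by departments.id and compute SUM(e.hire_year). SUM over an all-NULL group is NULL.
  1: ids {3} → SUM(e.hire_year)=2013
  2: ids {1, 5} → SUM(e.hire_year)=4030
  3: ids {2, 4} → SUM(e.hire_year)=4037
  4: ids {6, 7, 8, 9, 10, 11} → SUM(e.hire_year)=12107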